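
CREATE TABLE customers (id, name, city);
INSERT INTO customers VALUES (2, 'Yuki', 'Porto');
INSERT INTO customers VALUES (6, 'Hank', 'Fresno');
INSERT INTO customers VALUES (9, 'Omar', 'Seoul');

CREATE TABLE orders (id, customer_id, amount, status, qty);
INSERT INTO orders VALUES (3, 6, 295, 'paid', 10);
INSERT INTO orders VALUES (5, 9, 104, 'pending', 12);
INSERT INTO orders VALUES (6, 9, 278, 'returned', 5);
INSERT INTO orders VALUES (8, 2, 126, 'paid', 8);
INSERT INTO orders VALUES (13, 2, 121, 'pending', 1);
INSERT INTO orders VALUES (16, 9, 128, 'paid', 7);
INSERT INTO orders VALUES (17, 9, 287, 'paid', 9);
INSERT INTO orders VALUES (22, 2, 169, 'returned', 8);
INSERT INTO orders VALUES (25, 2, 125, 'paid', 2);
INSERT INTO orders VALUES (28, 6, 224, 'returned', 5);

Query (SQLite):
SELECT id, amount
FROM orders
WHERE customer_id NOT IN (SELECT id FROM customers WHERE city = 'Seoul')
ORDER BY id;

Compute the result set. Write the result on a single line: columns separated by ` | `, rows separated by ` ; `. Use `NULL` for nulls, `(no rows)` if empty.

Inner query: customers.id where city = 'Seoul'.
Outer: keep orders rows whose customer_id is not in that set.
Inner query → {9}

3 | 295 ; 8 | 126 ; 13 | 121 ; 22 | 169 ; 25 | 125 ; 28 | 224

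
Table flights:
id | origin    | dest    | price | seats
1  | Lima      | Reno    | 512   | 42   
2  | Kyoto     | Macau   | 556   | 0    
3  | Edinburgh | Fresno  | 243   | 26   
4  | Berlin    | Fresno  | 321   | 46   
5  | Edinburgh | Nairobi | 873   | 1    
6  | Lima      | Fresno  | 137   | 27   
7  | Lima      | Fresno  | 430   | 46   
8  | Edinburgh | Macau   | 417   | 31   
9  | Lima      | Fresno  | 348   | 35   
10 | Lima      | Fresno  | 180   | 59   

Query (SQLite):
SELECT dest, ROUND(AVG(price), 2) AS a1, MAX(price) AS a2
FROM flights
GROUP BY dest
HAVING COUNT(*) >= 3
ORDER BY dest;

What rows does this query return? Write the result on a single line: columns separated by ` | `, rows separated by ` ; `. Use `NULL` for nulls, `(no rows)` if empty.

Fresno | 276.5 | 430

Group flights by dest.
Per group compute: ROUND(AVG(price), 2), MAX(price).
HAVING: drop groups with fewer than 3 rows.
  Fresno: ids {3, 4, 6, 7, 9, 10} → ROUND(AVG(price), 2)=276.5, MAX(price)=430
  Macau: ids {2, 8} → ROUND(AVG(price), 2)=486.5, MAX(price)=556
  Nairobi: ids {5} → ROUND(AVG(price), 2)=873, MAX(price)=873
  Reno: ids {1} → ROUND(AVG(price), 2)=512, MAX(price)=512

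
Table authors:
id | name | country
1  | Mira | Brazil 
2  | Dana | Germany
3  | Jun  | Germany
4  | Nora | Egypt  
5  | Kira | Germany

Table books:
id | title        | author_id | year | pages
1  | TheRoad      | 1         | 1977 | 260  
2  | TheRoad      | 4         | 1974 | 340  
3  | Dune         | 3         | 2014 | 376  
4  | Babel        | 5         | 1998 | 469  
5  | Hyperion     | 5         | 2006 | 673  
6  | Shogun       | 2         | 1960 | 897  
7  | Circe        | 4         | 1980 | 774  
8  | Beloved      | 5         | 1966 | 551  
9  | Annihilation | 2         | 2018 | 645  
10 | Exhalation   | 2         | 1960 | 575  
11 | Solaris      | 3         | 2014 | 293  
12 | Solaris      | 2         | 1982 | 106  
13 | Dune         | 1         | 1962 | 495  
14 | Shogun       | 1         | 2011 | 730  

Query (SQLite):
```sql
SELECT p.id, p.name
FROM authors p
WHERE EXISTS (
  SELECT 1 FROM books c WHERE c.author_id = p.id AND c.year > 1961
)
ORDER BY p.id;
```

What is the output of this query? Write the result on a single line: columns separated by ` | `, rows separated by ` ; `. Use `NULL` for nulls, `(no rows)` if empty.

1 | Mira ; 2 | Dana ; 3 | Jun ; 4 | Nora ; 5 | Kira

For each authors row, check whether any books with matching author_id has year > 1961.
Keep rows where that is true.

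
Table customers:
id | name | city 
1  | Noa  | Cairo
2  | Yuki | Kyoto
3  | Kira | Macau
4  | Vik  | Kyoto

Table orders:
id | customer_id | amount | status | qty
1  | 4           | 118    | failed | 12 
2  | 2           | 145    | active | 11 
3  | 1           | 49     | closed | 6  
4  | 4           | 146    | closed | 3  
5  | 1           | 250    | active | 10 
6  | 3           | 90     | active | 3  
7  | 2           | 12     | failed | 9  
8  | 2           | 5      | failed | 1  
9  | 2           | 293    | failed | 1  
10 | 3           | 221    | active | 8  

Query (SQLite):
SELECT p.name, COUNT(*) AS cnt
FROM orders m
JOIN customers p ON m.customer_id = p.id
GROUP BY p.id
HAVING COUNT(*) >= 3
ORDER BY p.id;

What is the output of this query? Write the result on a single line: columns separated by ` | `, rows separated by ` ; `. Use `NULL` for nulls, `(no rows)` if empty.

Join each orders row to its customers via customer_id.
Group joined rows by customers.id; compute COUNT(*) per group.
HAVING: keep groups with count ≥ 3.
  1: ids {3, 5} → COUNT(*)=2
  2: ids {2, 7, 8, 9} → COUNT(*)=4
  3: ids {6, 10} → COUNT(*)=2
  4: ids {1, 4} → COUNT(*)=2

Yuki | 4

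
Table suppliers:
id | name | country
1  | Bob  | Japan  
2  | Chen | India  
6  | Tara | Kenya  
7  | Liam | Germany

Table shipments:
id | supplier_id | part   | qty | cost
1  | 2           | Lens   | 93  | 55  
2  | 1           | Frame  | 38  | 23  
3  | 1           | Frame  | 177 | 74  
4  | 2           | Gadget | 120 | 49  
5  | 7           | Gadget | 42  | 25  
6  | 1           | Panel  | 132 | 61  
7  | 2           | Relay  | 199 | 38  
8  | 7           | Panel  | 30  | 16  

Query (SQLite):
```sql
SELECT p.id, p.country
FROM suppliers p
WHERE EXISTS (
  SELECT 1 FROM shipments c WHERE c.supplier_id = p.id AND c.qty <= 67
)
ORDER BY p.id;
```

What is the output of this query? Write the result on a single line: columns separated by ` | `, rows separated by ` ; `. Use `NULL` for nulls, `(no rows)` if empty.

1 | Japan ; 7 | Germany

For each suppliers row, check whether any shipments with matching supplier_id has qty <= 67.
Keep rows where that is true.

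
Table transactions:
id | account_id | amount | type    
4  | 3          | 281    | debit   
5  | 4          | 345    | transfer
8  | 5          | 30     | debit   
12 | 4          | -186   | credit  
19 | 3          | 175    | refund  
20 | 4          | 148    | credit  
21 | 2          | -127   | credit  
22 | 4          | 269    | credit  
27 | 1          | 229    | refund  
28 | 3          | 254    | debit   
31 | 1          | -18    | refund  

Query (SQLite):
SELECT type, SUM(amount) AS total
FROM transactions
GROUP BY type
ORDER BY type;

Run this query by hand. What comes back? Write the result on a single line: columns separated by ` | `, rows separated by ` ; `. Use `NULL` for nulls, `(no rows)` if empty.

Partition transactions by type; compute SUM(amount) within each group.
  credit: ids {12, 20, 21, 22} → SUM(amount)=104
  debit: ids {4, 8, 28} → SUM(amount)=565
  refund: ids {19, 27, 31} → SUM(amount)=386
  transfer: ids {5} → SUM(amount)=345

credit | 104 ; debit | 565 ; refund | 386 ; transfer | 345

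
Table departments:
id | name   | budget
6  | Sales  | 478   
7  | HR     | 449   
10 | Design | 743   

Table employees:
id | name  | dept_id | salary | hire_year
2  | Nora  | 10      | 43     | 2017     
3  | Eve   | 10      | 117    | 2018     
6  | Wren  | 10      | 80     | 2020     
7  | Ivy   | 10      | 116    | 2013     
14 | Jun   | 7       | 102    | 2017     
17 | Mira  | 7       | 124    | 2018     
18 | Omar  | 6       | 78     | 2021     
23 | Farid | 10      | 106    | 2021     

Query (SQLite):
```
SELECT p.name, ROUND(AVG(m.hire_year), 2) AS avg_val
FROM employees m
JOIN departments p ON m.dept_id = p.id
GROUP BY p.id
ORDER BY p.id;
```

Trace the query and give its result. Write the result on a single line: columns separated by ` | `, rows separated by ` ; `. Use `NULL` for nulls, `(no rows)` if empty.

Sales | 2021 ; HR | 2017.5 ; Design | 2017.8

Join each employees row to its departments via dept_id.
Group joined rows by departments.id; compute ROUND(AVG(m.hire_year), 2) per group.
  6: ids {18} → ROUND(AVG(m.hire_year), 2)=2021
  7: ids {14, 17} → ROUND(AVG(m.hire_year), 2)=2017.5
  10: ids {2, 3, 6, 7, 23} → ROUND(AVG(m.hire_year), 2)=2017.8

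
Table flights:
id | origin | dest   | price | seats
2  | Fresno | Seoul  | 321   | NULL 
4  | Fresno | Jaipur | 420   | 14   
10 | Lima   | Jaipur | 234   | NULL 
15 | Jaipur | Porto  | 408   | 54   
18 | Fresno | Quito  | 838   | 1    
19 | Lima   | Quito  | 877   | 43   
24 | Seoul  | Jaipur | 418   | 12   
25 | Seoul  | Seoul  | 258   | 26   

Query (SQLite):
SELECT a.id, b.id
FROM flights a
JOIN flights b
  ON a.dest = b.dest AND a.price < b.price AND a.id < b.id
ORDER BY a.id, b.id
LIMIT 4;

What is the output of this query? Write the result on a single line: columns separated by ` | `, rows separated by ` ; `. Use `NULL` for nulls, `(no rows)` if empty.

10 | 24 ; 18 | 19

Pairs (a,b) with same dest, a.price < b.price, a.id < b.id.
dest groups: Jaipur:{4,10,24} Porto:{15} Quito:{18,19} Seoul:{2,25}
Ordered by (a.id, b.id); first 4.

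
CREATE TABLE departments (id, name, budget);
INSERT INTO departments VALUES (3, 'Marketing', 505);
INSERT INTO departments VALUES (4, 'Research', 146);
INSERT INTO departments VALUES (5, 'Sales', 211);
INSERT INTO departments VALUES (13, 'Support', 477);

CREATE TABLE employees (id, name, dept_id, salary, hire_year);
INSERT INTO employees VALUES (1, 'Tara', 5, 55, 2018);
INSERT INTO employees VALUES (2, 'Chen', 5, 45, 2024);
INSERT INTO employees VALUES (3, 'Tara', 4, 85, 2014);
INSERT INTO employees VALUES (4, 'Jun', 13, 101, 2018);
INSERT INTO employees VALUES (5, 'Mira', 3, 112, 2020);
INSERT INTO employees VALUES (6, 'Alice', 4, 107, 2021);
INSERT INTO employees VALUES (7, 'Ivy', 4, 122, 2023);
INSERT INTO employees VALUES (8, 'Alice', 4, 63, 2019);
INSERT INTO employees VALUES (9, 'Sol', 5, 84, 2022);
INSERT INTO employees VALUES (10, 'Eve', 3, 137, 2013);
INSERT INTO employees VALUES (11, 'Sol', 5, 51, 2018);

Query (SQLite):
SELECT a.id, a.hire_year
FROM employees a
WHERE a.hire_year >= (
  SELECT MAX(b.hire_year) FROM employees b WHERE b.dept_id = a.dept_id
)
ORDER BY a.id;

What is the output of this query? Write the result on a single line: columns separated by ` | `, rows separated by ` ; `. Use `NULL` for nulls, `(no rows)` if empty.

2 | 2024 ; 4 | 2018 ; 5 | 2020 ; 7 | 2023

For each employees row a, compute MAX(hire_year) over rows sharing a.dept_id.
Keep row a if a.hire_year >= that per-group MAX.
  dept_id=3: MAX(hire_year) = 2020
  dept_id=4: MAX(hire_year) = 2023
  dept_id=5: MAX(hire_year) = 2024
  dept_id=13: MAX(hire_year) = 2018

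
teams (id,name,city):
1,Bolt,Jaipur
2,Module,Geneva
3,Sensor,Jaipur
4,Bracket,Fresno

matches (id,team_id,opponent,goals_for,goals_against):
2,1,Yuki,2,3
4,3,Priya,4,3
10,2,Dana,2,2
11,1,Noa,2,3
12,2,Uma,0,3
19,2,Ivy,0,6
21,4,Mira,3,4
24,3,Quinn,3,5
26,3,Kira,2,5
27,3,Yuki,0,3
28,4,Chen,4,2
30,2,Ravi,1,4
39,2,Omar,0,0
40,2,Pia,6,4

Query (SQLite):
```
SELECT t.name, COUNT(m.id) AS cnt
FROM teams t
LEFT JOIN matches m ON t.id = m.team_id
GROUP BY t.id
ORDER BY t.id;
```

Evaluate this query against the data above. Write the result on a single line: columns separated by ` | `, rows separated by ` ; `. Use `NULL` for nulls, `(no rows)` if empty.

LEFT JOIN keeps every teams row; unmatched ones get NULL for matches columns.
Group by teams.id and compute COUNT(m.id). COUNT(col) of an all-NULL group is 0.
  1: ids {2, 11} → COUNT(m.id)=2
  2: ids {10, 12, 19, 30, 39, 40} → COUNT(m.id)=6
  3: ids {4, 24, 26, 27} → COUNT(m.id)=4
  4: ids {21, 28} → COUNT(m.id)=2

Bolt | 2 ; Module | 6 ; Sensor | 4 ; Bracket | 2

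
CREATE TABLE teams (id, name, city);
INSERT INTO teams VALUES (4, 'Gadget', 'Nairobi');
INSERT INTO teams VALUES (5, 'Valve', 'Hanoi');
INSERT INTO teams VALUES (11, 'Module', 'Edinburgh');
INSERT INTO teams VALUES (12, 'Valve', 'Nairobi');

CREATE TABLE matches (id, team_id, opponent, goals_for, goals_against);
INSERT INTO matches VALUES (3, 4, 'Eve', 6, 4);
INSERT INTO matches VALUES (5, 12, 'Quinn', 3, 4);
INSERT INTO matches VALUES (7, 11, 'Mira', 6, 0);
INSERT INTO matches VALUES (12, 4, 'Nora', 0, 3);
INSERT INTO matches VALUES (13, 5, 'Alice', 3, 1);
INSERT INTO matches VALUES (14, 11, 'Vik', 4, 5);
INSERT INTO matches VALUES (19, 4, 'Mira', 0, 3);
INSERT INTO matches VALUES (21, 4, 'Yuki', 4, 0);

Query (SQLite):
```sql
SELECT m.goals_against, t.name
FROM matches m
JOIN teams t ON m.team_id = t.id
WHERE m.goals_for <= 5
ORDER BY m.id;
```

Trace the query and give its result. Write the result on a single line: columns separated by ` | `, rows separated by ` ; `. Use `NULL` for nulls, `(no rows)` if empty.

Each matches row matches the teams row where team_id = teams.id.
Then keep rows with m.goals_for <= 5.

4 | Valve ; 3 | Gadget ; 1 | Valve ; 5 | Module ; 3 | Gadget ; 0 | Gadget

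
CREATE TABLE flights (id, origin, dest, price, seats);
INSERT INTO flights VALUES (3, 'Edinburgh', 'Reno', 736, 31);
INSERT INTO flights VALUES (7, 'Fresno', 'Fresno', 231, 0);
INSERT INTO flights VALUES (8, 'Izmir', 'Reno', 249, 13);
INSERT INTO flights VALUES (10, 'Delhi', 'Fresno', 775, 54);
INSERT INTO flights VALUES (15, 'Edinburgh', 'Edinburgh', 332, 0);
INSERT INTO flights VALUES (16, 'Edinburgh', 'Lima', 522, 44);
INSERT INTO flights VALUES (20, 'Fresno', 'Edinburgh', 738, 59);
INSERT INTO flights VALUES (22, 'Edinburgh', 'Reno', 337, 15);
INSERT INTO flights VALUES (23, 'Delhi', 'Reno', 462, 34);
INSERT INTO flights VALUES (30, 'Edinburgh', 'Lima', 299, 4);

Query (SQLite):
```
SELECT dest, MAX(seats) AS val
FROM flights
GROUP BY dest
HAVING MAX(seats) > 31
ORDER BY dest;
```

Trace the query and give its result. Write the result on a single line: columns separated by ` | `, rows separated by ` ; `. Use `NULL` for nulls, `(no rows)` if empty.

Partition flights by dest; compute MAX(seats) within each group.
HAVING: keep groups where MAX(seats) > 31.
  Edinburgh: ids {15, 20} → MAX(seats)=59
  Fresno: ids {7, 10} → MAX(seats)=54
  Lima: ids {16, 30} → MAX(seats)=44
  Reno: ids {3, 8, 22, 23} → MAX(seats)=34

Edinburgh | 59 ; Fresno | 54 ; Lima | 44 ; Reno | 34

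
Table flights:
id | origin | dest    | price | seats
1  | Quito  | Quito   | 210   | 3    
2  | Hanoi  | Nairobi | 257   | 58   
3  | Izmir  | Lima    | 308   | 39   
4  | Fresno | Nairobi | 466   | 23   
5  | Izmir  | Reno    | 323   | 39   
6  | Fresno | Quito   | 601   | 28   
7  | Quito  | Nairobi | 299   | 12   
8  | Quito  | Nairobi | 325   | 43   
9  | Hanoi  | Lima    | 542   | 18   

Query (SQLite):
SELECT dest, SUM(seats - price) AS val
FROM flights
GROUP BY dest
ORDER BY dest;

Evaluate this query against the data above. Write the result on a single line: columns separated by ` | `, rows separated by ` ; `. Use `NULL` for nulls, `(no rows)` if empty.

Lima | -793 ; Nairobi | -1211 ; Quito | -780 ; Reno | -284

For each row compute seats - price.
Group by dest; take SUM of the expression per group.
  Lima: ids {3, 9} → SUM(seats - price)=-793
  Nairobi: ids {2, 4, 7, 8} → SUM(seats - price)=-1211
  Quito: ids {1, 6} → SUM(seats - price)=-780
  Reno: ids {5} → SUM(seats - price)=-284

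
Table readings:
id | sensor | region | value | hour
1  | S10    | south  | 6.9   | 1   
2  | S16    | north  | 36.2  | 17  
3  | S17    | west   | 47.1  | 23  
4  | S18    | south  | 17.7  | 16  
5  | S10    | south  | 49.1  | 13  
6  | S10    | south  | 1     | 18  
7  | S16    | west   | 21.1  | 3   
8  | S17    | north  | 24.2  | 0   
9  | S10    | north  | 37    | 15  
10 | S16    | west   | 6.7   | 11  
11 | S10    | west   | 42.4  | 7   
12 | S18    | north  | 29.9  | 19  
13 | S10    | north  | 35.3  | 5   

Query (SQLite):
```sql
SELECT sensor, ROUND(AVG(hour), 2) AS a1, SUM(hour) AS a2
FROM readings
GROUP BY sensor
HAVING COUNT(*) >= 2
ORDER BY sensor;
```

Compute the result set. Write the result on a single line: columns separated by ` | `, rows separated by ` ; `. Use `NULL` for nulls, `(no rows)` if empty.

Group readings by sensor.
Per group compute: ROUND(AVG(hour), 2), SUM(hour).
HAVING: drop groups with fewer than 2 rows.
  S10: ids {1, 5, 6, 9, 11, 13} → ROUND(AVG(hour), 2)=9.83, SUM(hour)=59
  S16: ids {2, 7, 10} → ROUND(AVG(hour), 2)=10.33, SUM(hour)=31
  S17: ids {3, 8} → ROUND(AVG(hour), 2)=11.5, SUM(hour)=23
  S18: ids {4, 12} → ROUND(AVG(hour), 2)=17.5, SUM(hour)=35

S10 | 9.83 | 59 ; S16 | 10.33 | 31 ; S17 | 11.5 | 23 ; S18 | 17.5 | 35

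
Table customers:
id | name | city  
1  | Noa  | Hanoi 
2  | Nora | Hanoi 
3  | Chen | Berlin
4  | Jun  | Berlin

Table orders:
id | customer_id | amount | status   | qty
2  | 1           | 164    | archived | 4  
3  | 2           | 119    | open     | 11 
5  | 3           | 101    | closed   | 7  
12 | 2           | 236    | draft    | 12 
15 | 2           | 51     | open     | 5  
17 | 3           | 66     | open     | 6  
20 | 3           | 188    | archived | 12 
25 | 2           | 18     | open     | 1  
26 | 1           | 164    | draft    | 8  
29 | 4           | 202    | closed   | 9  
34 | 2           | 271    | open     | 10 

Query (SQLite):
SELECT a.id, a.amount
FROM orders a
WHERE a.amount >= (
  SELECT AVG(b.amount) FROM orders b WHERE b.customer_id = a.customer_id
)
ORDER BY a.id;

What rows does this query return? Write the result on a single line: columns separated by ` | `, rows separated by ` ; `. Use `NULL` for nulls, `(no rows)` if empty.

For each orders row a, compute AVG(amount) over rows sharing a.customer_id.
Keep row a if a.amount >= that per-group AVG.
  customer_id=1: AVG(amount) = 164.0
  customer_id=2: AVG(amount) = 139.0
  customer_id=3: AVG(amount) = 118.333333
  customer_id=4: AVG(amount) = 202.0

2 | 164 ; 12 | 236 ; 20 | 188 ; 26 | 164 ; 29 | 202 ; 34 | 271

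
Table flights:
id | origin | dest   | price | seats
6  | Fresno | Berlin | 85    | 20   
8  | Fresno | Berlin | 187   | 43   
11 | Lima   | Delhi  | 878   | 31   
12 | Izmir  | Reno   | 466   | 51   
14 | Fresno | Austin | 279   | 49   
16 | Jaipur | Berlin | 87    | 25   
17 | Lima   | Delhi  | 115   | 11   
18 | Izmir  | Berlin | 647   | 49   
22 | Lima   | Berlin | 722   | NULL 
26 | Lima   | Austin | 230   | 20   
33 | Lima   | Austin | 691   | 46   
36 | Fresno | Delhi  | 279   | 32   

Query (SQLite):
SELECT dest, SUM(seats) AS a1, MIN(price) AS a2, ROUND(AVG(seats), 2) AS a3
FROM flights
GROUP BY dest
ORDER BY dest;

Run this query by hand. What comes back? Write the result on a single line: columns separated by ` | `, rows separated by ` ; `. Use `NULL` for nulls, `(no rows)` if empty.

Group flights by dest.
Per group compute: SUM(seats), MIN(price), ROUND(AVG(seats), 2).
  Austin: ids {14, 26, 33} → SUM(seats)=115, MIN(price)=230, ROUND(AVG(seats), 2)=38.33
  Berlin: ids {6, 8, 16, 18, 22} → SUM(seats)=137, MIN(price)=85, ROUND(AVG(seats), 2)=34.25
  Delhi: ids {11, 17, 36} → SUM(seats)=74, MIN(price)=115, ROUND(AVG(seats), 2)=24.67
  Reno: ids {12} → SUM(seats)=51, MIN(price)=466, ROUND(AVG(seats), 2)=51

Austin | 115 | 230 | 38.33 ; Berlin | 137 | 85 | 34.25 ; Delhi | 74 | 115 | 24.67 ; Reno | 51 | 466 | 51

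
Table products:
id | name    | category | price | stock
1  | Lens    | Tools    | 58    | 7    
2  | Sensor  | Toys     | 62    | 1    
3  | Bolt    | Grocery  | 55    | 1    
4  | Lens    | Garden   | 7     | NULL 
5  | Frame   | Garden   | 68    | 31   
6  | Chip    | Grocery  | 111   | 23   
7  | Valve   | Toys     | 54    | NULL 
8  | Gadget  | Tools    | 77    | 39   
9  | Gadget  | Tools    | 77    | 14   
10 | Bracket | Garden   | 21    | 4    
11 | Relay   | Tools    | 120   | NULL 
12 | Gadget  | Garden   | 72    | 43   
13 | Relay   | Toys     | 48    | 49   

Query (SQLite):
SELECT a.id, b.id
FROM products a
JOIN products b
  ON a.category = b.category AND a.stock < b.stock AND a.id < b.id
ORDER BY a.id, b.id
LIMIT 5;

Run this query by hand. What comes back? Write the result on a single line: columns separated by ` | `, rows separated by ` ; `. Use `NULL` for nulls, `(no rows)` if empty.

1 | 8 ; 1 | 9 ; 2 | 13 ; 3 | 6 ; 5 | 12

Pairs (a,b) with same category, a.stock < b.stock, a.id < b.id.
category groups: Garden:{4,5,10,12} Grocery:{3,6} Tools:{1,8,9,11} Toys:{2,7,13}
Ordered by (a.id, b.id); first 5.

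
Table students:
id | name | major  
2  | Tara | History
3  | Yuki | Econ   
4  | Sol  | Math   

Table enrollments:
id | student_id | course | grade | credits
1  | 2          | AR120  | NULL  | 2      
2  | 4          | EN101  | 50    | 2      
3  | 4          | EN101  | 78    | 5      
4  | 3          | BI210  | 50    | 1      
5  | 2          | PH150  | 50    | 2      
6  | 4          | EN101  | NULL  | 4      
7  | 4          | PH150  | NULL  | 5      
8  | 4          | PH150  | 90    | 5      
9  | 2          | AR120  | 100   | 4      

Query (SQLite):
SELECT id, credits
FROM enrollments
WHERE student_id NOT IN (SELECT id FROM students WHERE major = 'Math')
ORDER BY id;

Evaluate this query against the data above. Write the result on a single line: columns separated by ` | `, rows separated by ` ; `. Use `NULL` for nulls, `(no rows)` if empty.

1 | 2 ; 4 | 1 ; 5 | 2 ; 9 | 4

Inner query: students.id where major = 'Math'.
Outer: keep enrollments rows whose student_id is not in that set.
Inner query → {4}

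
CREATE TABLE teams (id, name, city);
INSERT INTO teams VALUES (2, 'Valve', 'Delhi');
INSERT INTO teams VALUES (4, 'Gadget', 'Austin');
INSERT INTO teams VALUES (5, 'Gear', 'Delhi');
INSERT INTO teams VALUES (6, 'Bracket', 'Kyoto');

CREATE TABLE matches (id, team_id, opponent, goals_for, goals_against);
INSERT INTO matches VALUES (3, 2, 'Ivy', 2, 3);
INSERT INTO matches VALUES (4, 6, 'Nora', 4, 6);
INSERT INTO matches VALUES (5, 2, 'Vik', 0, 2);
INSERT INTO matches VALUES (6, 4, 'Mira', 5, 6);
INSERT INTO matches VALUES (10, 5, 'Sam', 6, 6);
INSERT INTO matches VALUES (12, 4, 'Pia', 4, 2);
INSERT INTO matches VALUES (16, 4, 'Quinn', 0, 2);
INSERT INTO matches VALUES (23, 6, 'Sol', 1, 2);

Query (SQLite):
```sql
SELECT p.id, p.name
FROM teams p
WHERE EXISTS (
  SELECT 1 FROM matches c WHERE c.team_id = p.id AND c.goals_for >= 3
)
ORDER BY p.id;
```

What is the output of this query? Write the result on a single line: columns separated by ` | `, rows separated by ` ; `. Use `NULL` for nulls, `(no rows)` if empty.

4 | Gadget ; 5 | Gear ; 6 | Bracket

For each teams row, check whether any matches with matching team_id has goals_for >= 3.
Keep rows where that is true.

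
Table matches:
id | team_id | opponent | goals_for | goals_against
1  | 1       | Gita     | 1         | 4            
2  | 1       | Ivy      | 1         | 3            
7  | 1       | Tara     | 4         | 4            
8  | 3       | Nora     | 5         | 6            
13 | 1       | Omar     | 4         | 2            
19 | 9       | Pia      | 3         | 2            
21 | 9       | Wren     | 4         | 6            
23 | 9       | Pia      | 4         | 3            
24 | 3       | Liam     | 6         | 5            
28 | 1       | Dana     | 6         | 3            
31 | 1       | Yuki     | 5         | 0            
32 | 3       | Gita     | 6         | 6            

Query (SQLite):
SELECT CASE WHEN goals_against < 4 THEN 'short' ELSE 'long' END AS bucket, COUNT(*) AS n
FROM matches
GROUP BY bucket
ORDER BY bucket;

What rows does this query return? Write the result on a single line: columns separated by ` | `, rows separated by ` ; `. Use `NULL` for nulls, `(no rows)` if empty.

Bucket rows by goals_against < 4 → 'short' else 'long'; count each bucket.

long | 6 ; short | 6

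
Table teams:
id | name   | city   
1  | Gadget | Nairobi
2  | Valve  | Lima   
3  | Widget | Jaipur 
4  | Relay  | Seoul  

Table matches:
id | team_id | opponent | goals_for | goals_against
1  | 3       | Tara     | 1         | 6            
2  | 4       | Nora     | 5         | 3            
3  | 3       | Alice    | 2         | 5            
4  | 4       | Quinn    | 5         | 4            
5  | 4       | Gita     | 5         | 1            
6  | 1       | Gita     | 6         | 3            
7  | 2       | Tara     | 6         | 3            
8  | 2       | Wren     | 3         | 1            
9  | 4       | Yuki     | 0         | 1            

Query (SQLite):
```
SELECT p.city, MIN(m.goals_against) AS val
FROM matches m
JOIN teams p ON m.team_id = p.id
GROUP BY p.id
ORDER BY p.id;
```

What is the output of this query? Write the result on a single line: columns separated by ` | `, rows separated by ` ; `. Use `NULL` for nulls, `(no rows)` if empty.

Join each matches row to its teams via team_id.
Group joined rows by teams.id; compute MIN(m.goals_against) per group.
  1: ids {6} → MIN(m.goals_against)=3
  2: ids {7, 8} → MIN(m.goals_against)=1
  3: ids {1, 3} → MIN(m.goals_against)=5
  4: ids {2, 4, 5, 9} → MIN(m.goals_against)=1

Nairobi | 3 ; Lima | 1 ; Jaipur | 5 ; Seoul | 1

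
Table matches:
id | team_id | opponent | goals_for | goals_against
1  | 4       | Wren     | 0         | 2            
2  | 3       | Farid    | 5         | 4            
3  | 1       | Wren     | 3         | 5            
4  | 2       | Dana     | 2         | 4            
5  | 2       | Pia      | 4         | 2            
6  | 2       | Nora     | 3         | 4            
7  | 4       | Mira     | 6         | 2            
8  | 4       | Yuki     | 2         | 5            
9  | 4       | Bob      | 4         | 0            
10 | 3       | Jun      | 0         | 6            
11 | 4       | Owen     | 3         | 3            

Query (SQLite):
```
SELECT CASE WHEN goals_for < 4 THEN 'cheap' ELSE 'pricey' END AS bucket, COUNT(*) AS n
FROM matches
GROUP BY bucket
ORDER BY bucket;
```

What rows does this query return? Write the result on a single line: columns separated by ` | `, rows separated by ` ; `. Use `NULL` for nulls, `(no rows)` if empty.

cheap | 7 ; pricey | 4

Bucket rows by goals_for < 4 → 'cheap' else 'pricey'; count each bucket.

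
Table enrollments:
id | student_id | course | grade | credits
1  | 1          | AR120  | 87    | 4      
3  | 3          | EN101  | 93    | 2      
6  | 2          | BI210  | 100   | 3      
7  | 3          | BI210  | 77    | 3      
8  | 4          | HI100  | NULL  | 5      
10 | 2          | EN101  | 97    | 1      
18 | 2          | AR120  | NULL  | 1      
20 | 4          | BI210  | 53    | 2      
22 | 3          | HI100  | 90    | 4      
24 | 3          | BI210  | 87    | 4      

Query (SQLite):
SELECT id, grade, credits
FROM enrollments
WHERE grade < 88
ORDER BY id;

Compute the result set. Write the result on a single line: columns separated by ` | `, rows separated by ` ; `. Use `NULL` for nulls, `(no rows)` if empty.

1 | 87 | 4 ; 7 | 77 | 3 ; 20 | 53 | 2 ; 24 | 87 | 4

grade < 88: ids {1, 7, 20, 24}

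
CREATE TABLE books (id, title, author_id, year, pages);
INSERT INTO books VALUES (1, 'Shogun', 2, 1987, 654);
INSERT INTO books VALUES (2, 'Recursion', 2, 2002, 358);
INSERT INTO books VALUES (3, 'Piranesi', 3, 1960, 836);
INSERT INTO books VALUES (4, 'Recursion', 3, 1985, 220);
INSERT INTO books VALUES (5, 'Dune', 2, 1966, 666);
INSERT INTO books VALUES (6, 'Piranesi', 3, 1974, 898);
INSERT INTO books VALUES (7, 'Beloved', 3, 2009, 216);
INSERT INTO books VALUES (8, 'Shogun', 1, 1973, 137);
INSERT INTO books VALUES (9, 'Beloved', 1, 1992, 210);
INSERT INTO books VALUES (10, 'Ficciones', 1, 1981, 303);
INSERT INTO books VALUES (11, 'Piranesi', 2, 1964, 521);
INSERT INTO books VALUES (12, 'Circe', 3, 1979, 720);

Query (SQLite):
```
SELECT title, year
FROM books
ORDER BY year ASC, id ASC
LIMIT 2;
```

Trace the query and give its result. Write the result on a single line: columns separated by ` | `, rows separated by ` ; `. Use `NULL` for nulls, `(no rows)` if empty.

Piranesi | 1960 ; Piranesi | 1964

Sort by year asc, tiebreak id asc: (1960, id=3), (1964, id=11), (1966, id=5), (1973, id=8), (1974, id=6) …. Take first 2.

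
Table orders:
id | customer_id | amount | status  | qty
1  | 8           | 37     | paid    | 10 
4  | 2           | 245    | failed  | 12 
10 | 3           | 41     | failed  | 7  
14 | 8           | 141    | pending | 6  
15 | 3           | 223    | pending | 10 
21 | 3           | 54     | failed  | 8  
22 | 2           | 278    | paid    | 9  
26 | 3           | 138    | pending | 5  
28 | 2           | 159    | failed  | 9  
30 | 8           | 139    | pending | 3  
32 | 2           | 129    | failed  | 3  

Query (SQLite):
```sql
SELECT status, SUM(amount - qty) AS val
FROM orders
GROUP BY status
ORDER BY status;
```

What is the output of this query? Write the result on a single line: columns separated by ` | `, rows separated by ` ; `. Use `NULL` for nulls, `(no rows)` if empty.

failed | 589 ; paid | 296 ; pending | 617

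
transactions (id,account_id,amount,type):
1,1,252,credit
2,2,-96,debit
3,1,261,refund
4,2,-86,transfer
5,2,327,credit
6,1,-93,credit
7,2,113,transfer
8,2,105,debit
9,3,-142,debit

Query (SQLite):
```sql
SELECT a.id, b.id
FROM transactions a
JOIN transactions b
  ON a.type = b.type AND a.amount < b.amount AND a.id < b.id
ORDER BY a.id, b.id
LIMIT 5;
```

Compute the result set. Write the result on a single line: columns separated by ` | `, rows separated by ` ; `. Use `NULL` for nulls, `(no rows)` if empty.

1 | 5 ; 2 | 8 ; 4 | 7

Pairs (a,b) with same type, a.amount < b.amount, a.id < b.id.
type groups: credit:{1,5,6} debit:{2,8,9} refund:{3} transfer:{4,7}
Ordered by (a.id, b.id); first 5.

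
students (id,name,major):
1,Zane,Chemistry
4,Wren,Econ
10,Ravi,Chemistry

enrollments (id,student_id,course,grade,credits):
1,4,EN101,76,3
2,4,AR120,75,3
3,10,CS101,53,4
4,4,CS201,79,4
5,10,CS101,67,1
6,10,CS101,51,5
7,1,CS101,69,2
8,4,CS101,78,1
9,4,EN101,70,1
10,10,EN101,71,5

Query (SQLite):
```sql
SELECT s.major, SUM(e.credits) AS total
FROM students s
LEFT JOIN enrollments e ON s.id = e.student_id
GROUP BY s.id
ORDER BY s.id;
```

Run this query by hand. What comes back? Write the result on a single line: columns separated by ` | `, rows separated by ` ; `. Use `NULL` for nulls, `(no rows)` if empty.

Chemistry | 2 ; Econ | 12 ; Chemistry | 15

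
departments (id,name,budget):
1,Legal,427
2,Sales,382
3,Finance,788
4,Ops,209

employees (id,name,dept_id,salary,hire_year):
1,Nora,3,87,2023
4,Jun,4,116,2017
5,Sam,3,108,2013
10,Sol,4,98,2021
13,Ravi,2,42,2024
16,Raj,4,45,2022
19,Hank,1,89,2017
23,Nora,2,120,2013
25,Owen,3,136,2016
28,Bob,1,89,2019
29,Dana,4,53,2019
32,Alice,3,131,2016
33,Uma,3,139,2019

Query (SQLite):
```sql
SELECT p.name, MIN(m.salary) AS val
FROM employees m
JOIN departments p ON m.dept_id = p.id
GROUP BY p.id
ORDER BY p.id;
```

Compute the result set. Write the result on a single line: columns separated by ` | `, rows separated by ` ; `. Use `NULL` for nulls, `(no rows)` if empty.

Join each employees row to its departments via dept_id.
Group joined rows by departments.id; compute MIN(m.salary) per group.
  1: ids {19, 28} → MIN(m.salary)=89
  2: ids {13, 23} → MIN(m.salary)=42
  3: ids {1, 5, 25, 32, 33} → MIN(m.salary)=87
  4: ids {4, 10, 16, 29} → MIN(m.salary)=45

Legal | 89 ; Sales | 42 ; Finance | 87 ; Ops | 45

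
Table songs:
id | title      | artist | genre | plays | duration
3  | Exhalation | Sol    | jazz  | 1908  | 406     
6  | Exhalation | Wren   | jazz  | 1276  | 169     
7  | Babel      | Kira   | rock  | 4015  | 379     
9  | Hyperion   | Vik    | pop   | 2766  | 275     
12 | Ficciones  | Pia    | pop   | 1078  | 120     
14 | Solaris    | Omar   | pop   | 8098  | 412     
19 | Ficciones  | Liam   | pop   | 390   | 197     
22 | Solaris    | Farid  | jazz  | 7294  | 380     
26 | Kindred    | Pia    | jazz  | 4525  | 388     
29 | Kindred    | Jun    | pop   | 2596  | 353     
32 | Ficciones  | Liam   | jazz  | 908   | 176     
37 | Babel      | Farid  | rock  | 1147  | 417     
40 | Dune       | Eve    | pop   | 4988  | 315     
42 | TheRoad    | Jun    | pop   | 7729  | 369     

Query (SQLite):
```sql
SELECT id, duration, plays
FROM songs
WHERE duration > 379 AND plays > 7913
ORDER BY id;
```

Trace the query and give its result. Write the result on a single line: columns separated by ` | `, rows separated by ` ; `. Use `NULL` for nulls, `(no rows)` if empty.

duration > 379: ids {3, 14, 22, 26, 37}
plays > 7913: ids {14}
Combine with AND.

14 | 412 | 8098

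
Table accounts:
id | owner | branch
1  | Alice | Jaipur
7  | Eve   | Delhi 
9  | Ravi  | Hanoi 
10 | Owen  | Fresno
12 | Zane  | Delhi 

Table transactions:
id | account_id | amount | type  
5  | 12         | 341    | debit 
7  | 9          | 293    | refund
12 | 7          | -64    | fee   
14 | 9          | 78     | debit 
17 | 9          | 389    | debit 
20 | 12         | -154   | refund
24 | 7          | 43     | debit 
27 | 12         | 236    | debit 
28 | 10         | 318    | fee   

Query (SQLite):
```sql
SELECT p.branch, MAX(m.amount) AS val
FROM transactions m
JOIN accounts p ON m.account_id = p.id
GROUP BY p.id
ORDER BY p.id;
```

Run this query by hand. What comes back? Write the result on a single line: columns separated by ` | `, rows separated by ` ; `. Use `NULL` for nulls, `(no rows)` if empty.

Join each transactions row to its accounts via account_id.
Group joined rows by accounts.id; compute MAX(m.amount) per group.
  7: ids {12, 24} → MAX(m.amount)=43
  9: ids {7, 14, 17} → MAX(m.amount)=389
  10: ids {28} → MAX(m.amount)=318
  12: ids {5, 20, 27} → MAX(m.amount)=341

Delhi | 43 ; Hanoi | 389 ; Fresno | 318 ; Delhi | 341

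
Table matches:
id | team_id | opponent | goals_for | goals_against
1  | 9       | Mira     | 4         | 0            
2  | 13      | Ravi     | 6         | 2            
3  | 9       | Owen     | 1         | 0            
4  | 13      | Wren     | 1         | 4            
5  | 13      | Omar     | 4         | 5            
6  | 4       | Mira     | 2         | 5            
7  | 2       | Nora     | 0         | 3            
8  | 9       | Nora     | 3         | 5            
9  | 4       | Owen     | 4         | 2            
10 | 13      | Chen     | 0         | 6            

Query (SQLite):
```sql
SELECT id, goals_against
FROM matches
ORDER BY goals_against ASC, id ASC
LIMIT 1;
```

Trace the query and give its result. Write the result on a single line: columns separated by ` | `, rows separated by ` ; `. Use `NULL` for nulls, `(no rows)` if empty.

Sort by goals_against asc, tiebreak id asc: (0, id=1), (0, id=3), (2, id=2), (2, id=9) …. Take first 1.

1 | 0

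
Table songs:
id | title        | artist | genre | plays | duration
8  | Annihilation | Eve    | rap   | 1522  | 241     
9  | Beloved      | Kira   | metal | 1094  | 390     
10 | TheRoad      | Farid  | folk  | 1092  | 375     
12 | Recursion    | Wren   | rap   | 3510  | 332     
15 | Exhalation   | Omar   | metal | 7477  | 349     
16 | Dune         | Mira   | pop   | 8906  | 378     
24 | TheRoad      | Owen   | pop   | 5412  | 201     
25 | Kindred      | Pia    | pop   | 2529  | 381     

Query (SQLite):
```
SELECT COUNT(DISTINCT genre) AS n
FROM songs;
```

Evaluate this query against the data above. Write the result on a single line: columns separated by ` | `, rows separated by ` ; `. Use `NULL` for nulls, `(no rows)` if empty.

Count distinct non-NULL genre values.

4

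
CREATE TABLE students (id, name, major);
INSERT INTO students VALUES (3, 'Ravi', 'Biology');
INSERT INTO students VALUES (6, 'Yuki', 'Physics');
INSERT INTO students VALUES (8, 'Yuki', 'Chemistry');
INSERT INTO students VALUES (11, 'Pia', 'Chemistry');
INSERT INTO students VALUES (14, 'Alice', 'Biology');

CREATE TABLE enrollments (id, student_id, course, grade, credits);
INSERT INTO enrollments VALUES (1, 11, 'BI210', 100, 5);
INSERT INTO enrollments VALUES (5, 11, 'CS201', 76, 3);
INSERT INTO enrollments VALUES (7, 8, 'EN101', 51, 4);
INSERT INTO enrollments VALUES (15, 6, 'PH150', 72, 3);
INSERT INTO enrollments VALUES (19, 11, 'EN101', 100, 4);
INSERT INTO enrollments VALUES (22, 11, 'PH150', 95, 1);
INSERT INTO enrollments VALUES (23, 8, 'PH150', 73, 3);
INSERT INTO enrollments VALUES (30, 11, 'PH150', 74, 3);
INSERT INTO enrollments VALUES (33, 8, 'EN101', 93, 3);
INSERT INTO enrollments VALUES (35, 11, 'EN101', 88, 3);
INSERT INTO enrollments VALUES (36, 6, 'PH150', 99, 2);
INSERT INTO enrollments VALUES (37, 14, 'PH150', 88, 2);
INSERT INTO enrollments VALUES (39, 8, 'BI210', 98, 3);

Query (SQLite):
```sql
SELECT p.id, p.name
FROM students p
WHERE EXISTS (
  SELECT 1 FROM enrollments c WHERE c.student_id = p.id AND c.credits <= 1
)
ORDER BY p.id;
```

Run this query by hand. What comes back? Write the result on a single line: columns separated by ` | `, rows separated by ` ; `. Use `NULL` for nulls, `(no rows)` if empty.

11 | Pia

For each students row, check whether any enrollments with matching student_id has credits <= 1.
Keep rows where that is true.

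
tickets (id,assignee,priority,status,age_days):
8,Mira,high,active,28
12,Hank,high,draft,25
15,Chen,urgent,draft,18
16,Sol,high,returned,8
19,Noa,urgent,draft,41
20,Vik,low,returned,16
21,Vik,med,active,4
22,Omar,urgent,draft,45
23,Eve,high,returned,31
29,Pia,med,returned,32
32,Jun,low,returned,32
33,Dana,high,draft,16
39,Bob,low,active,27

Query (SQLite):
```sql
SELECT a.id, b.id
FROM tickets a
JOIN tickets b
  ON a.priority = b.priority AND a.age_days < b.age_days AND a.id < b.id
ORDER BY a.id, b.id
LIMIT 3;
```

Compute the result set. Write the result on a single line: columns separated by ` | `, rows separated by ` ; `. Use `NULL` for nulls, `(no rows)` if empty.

8 | 23 ; 12 | 23 ; 15 | 19

Pairs (a,b) with same priority, a.age_days < b.age_days, a.id < b.id.
priority groups: high:{8,12,16,23,33} low:{20,32,39} med:{21,29} urgent:{15,19,22}
Ordered by (a.id, b.id); first 3.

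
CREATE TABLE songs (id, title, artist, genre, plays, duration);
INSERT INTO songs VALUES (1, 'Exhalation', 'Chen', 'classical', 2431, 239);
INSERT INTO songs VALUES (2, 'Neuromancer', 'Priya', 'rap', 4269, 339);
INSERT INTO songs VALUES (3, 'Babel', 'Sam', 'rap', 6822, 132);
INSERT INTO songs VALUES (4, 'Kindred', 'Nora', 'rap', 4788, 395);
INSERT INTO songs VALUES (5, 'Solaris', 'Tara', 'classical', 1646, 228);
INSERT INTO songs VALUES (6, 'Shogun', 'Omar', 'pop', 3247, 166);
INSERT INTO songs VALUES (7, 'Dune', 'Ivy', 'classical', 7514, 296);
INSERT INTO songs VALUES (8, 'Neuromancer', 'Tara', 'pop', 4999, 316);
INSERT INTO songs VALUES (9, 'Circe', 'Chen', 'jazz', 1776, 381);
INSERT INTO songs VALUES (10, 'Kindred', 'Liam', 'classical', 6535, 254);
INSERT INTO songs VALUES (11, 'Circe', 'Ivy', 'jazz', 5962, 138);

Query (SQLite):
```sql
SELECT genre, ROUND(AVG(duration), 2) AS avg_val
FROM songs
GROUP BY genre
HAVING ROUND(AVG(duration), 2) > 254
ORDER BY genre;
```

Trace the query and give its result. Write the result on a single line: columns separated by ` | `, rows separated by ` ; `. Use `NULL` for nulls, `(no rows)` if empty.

classical | 254.25 ; jazz | 259.5 ; rap | 288.67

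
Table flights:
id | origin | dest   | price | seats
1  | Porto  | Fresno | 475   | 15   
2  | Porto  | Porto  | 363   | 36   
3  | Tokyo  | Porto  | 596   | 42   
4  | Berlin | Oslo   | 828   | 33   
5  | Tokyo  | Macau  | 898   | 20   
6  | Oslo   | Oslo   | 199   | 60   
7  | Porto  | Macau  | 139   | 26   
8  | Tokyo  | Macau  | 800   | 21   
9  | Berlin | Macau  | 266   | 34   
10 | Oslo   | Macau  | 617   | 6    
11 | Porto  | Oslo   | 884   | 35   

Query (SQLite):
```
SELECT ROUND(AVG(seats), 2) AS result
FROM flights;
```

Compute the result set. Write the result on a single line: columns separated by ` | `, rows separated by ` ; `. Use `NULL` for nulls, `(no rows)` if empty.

All seats values: [15, 36, 42, 33, 20, 60, 26, 21, 34, 6, 35].
AVG = 328 / 11 (rounded to 2 dp).

29.82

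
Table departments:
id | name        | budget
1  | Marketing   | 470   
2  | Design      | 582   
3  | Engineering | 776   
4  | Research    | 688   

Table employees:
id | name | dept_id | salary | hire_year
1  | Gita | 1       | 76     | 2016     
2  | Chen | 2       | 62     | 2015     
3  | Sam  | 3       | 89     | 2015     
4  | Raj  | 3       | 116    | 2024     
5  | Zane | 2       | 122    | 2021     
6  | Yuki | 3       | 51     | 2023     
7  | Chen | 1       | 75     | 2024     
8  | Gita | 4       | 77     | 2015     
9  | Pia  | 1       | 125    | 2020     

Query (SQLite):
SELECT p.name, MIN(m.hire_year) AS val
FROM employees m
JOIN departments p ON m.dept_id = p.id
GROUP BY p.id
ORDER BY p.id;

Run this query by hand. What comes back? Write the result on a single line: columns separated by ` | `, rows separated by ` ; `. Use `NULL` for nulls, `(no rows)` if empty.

Join each employees row to its departments via dept_id.
Group joined rows by departments.id; compute MIN(m.hire_year) per group.
  1: ids {1, 7, 9} → MIN(m.hire_year)=2016
  2: ids {2, 5} → MIN(m.hire_year)=2015
  3: ids {3, 4, 6} → MIN(m.hire_year)=2015
  4: ids {8} → MIN(m.hire_year)=2015

Marketing | 2016 ; Design | 2015 ; Engineering | 2015 ; Research | 2015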